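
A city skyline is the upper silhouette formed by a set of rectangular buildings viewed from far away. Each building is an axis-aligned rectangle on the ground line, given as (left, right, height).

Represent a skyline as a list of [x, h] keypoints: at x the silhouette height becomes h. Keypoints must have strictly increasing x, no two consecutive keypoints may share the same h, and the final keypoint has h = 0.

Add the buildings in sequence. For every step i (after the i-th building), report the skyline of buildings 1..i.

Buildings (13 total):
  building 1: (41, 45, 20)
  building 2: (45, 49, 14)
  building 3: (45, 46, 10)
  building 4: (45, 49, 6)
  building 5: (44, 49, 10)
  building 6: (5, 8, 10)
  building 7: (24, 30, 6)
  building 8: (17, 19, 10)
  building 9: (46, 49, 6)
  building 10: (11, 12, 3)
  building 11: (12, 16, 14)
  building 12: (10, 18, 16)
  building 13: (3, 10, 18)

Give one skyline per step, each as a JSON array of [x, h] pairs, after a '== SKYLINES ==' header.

== SKYLINES ==
[[41,20],[45,0]]
[[41,20],[45,14],[49,0]]
[[41,20],[45,14],[49,0]]
[[41,20],[45,14],[49,0]]
[[41,20],[45,14],[49,0]]
[[5,10],[8,0],[41,20],[45,14],[49,0]]
[[5,10],[8,0],[24,6],[30,0],[41,20],[45,14],[49,0]]
[[5,10],[8,0],[17,10],[19,0],[24,6],[30,0],[41,20],[45,14],[49,0]]
[[5,10],[8,0],[17,10],[19,0],[24,6],[30,0],[41,20],[45,14],[49,0]]
[[5,10],[8,0],[11,3],[12,0],[17,10],[19,0],[24,6],[30,0],[41,20],[45,14],[49,0]]
[[5,10],[8,0],[11,3],[12,14],[16,0],[17,10],[19,0],[24,6],[30,0],[41,20],[45,14],[49,0]]
[[5,10],[8,0],[10,16],[18,10],[19,0],[24,6],[30,0],[41,20],[45,14],[49,0]]
[[3,18],[10,16],[18,10],[19,0],[24,6],[30,0],[41,20],[45,14],[49,0]]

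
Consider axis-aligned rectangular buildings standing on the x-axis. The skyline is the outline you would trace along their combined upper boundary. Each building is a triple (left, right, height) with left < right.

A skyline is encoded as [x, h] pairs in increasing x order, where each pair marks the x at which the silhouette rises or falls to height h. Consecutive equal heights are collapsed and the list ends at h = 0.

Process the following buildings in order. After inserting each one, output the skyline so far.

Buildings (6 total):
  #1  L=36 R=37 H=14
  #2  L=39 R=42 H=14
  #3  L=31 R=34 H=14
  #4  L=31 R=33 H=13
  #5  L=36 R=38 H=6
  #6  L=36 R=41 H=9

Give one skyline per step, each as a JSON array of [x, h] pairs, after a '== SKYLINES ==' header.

== SKYLINES ==
[[36,14],[37,0]]
[[36,14],[37,0],[39,14],[42,0]]
[[31,14],[34,0],[36,14],[37,0],[39,14],[42,0]]
[[31,14],[34,0],[36,14],[37,0],[39,14],[42,0]]
[[31,14],[34,0],[36,14],[37,6],[38,0],[39,14],[42,0]]
[[31,14],[34,0],[36,14],[37,9],[39,14],[42,0]]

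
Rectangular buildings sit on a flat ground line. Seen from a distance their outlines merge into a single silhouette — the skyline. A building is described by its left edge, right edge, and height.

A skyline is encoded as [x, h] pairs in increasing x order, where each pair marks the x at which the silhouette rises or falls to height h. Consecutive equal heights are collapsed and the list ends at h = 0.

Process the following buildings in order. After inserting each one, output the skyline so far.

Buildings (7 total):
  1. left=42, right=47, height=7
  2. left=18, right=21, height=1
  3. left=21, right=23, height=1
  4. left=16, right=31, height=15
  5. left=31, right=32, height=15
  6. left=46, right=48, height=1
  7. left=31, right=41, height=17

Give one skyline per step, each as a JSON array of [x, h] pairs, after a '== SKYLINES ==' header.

== SKYLINES ==
[[42,7],[47,0]]
[[18,1],[21,0],[42,7],[47,0]]
[[18,1],[23,0],[42,7],[47,0]]
[[16,15],[31,0],[42,7],[47,0]]
[[16,15],[32,0],[42,7],[47,0]]
[[16,15],[32,0],[42,7],[47,1],[48,0]]
[[16,15],[31,17],[41,0],[42,7],[47,1],[48,0]]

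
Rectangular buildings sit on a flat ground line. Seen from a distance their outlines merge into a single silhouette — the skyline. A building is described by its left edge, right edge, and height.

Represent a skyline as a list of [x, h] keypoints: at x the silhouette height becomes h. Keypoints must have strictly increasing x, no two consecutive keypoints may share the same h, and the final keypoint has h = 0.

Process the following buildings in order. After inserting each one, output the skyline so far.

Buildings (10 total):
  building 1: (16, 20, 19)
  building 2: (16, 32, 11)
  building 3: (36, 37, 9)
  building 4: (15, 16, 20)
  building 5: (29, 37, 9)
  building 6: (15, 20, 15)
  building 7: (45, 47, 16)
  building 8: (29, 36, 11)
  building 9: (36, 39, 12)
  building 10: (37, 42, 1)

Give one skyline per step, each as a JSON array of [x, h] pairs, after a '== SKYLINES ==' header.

== SKYLINES ==
[[16,19],[20,0]]
[[16,19],[20,11],[32,0]]
[[16,19],[20,11],[32,0],[36,9],[37,0]]
[[15,20],[16,19],[20,11],[32,0],[36,9],[37,0]]
[[15,20],[16,19],[20,11],[32,9],[37,0]]
[[15,20],[16,19],[20,11],[32,9],[37,0]]
[[15,20],[16,19],[20,11],[32,9],[37,0],[45,16],[47,0]]
[[15,20],[16,19],[20,11],[36,9],[37,0],[45,16],[47,0]]
[[15,20],[16,19],[20,11],[36,12],[39,0],[45,16],[47,0]]
[[15,20],[16,19],[20,11],[36,12],[39,1],[42,0],[45,16],[47,0]]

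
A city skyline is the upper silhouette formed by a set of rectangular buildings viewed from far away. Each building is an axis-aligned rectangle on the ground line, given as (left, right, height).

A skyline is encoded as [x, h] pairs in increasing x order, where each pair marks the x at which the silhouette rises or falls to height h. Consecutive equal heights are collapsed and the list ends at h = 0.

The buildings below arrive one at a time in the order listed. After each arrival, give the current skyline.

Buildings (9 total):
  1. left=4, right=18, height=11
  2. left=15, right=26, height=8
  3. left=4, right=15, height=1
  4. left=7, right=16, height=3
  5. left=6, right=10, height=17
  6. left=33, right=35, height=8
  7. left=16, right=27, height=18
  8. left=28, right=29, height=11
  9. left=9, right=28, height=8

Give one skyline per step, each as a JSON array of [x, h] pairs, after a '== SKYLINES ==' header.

== SKYLINES ==
[[4,11],[18,0]]
[[4,11],[18,8],[26,0]]
[[4,11],[18,8],[26,0]]
[[4,11],[18,8],[26,0]]
[[4,11],[6,17],[10,11],[18,8],[26,0]]
[[4,11],[6,17],[10,11],[18,8],[26,0],[33,8],[35,0]]
[[4,11],[6,17],[10,11],[16,18],[27,0],[33,8],[35,0]]
[[4,11],[6,17],[10,11],[16,18],[27,0],[28,11],[29,0],[33,8],[35,0]]
[[4,11],[6,17],[10,11],[16,18],[27,8],[28,11],[29,0],[33,8],[35,0]]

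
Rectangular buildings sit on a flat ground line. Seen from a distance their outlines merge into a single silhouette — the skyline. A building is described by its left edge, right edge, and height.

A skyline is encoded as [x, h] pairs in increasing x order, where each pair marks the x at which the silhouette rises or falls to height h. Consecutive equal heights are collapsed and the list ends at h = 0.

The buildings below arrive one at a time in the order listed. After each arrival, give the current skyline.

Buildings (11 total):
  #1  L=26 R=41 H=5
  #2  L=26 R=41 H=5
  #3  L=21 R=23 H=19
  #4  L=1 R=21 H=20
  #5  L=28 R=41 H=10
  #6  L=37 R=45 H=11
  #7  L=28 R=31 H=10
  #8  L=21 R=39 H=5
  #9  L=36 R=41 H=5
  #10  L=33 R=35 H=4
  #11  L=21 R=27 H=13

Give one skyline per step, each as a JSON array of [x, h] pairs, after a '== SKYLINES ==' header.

== SKYLINES ==
[[26,5],[41,0]]
[[26,5],[41,0]]
[[21,19],[23,0],[26,5],[41,0]]
[[1,20],[21,19],[23,0],[26,5],[41,0]]
[[1,20],[21,19],[23,0],[26,5],[28,10],[41,0]]
[[1,20],[21,19],[23,0],[26,5],[28,10],[37,11],[45,0]]
[[1,20],[21,19],[23,0],[26,5],[28,10],[37,11],[45,0]]
[[1,20],[21,19],[23,5],[28,10],[37,11],[45,0]]
[[1,20],[21,19],[23,5],[28,10],[37,11],[45,0]]
[[1,20],[21,19],[23,5],[28,10],[37,11],[45,0]]
[[1,20],[21,19],[23,13],[27,5],[28,10],[37,11],[45,0]]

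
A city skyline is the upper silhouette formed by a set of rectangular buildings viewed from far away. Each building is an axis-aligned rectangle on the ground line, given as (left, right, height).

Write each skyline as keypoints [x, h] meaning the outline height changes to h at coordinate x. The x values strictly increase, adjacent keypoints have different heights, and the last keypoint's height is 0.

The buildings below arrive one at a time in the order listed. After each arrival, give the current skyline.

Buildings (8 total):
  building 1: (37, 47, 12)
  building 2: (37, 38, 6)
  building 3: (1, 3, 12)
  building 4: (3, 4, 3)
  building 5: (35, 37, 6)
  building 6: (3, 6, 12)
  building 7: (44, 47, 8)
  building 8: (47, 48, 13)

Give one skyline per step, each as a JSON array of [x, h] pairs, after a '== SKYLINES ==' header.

== SKYLINES ==
[[37,12],[47,0]]
[[37,12],[47,0]]
[[1,12],[3,0],[37,12],[47,0]]
[[1,12],[3,3],[4,0],[37,12],[47,0]]
[[1,12],[3,3],[4,0],[35,6],[37,12],[47,0]]
[[1,12],[6,0],[35,6],[37,12],[47,0]]
[[1,12],[6,0],[35,6],[37,12],[47,0]]
[[1,12],[6,0],[35,6],[37,12],[47,13],[48,0]]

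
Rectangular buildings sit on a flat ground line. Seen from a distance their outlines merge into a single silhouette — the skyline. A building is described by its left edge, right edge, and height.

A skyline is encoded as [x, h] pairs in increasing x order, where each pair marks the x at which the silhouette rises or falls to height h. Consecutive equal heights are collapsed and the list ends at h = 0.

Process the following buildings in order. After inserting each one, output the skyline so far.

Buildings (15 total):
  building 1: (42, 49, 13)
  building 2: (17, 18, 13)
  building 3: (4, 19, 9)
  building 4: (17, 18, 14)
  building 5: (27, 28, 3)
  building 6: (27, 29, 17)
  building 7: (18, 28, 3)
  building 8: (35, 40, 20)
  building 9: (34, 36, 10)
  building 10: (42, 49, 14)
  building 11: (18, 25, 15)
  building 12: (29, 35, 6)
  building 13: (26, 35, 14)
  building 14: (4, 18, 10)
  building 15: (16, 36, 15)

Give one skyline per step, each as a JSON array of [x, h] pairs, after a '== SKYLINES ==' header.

== SKYLINES ==
[[42,13],[49,0]]
[[17,13],[18,0],[42,13],[49,0]]
[[4,9],[17,13],[18,9],[19,0],[42,13],[49,0]]
[[4,9],[17,14],[18,9],[19,0],[42,13],[49,0]]
[[4,9],[17,14],[18,9],[19,0],[27,3],[28,0],[42,13],[49,0]]
[[4,9],[17,14],[18,9],[19,0],[27,17],[29,0],[42,13],[49,0]]
[[4,9],[17,14],[18,9],[19,3],[27,17],[29,0],[42,13],[49,0]]
[[4,9],[17,14],[18,9],[19,3],[27,17],[29,0],[35,20],[40,0],[42,13],[49,0]]
[[4,9],[17,14],[18,9],[19,3],[27,17],[29,0],[34,10],[35,20],[40,0],[42,13],[49,0]]
[[4,9],[17,14],[18,9],[19,3],[27,17],[29,0],[34,10],[35,20],[40,0],[42,14],[49,0]]
[[4,9],[17,14],[18,15],[25,3],[27,17],[29,0],[34,10],[35,20],[40,0],[42,14],[49,0]]
[[4,9],[17,14],[18,15],[25,3],[27,17],[29,6],[34,10],[35,20],[40,0],[42,14],[49,0]]
[[4,9],[17,14],[18,15],[25,3],[26,14],[27,17],[29,14],[35,20],[40,0],[42,14],[49,0]]
[[4,10],[17,14],[18,15],[25,3],[26,14],[27,17],[29,14],[35,20],[40,0],[42,14],[49,0]]
[[4,10],[16,15],[27,17],[29,15],[35,20],[40,0],[42,14],[49,0]]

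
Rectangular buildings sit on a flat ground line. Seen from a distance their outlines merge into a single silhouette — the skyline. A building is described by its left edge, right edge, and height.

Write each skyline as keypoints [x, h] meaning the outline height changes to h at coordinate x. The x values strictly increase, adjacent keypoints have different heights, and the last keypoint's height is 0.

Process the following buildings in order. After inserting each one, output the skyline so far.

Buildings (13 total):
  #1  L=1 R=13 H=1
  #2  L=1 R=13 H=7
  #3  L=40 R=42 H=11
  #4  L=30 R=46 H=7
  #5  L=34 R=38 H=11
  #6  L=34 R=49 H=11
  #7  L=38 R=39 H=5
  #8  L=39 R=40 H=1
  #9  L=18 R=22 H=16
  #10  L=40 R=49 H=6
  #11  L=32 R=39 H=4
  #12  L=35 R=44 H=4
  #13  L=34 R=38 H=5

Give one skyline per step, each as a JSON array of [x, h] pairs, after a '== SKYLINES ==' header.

== SKYLINES ==
[[1,1],[13,0]]
[[1,7],[13,0]]
[[1,7],[13,0],[40,11],[42,0]]
[[1,7],[13,0],[30,7],[40,11],[42,7],[46,0]]
[[1,7],[13,0],[30,7],[34,11],[38,7],[40,11],[42,7],[46,0]]
[[1,7],[13,0],[30,7],[34,11],[49,0]]
[[1,7],[13,0],[30,7],[34,11],[49,0]]
[[1,7],[13,0],[30,7],[34,11],[49,0]]
[[1,7],[13,0],[18,16],[22,0],[30,7],[34,11],[49,0]]
[[1,7],[13,0],[18,16],[22,0],[30,7],[34,11],[49,0]]
[[1,7],[13,0],[18,16],[22,0],[30,7],[34,11],[49,0]]
[[1,7],[13,0],[18,16],[22,0],[30,7],[34,11],[49,0]]
[[1,7],[13,0],[18,16],[22,0],[30,7],[34,11],[49,0]]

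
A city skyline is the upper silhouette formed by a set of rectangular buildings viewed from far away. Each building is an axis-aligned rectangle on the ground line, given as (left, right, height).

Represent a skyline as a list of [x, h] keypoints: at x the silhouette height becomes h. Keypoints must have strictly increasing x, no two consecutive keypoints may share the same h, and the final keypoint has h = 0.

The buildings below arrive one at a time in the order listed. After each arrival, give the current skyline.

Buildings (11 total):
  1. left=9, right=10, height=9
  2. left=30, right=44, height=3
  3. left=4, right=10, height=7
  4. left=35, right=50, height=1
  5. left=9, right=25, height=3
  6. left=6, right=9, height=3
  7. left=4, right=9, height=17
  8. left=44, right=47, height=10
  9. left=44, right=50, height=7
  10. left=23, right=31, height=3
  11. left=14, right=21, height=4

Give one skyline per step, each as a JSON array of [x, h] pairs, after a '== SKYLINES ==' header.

== SKYLINES ==
[[9,9],[10,0]]
[[9,9],[10,0],[30,3],[44,0]]
[[4,7],[9,9],[10,0],[30,3],[44,0]]
[[4,7],[9,9],[10,0],[30,3],[44,1],[50,0]]
[[4,7],[9,9],[10,3],[25,0],[30,3],[44,1],[50,0]]
[[4,7],[9,9],[10,3],[25,0],[30,3],[44,1],[50,0]]
[[4,17],[9,9],[10,3],[25,0],[30,3],[44,1],[50,0]]
[[4,17],[9,9],[10,3],[25,0],[30,3],[44,10],[47,1],[50,0]]
[[4,17],[9,9],[10,3],[25,0],[30,3],[44,10],[47,7],[50,0]]
[[4,17],[9,9],[10,3],[44,10],[47,7],[50,0]]
[[4,17],[9,9],[10,3],[14,4],[21,3],[44,10],[47,7],[50,0]]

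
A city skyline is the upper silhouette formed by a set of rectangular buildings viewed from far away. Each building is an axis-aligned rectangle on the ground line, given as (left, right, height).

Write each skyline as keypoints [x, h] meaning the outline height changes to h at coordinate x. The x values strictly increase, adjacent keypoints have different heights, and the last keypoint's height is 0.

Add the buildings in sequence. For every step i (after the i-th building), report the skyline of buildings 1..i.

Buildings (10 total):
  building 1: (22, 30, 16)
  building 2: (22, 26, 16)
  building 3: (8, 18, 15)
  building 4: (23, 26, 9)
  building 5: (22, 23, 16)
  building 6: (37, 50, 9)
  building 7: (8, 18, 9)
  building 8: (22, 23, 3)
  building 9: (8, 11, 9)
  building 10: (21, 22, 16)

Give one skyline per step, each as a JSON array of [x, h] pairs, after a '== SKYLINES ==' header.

== SKYLINES ==
[[22,16],[30,0]]
[[22,16],[30,0]]
[[8,15],[18,0],[22,16],[30,0]]
[[8,15],[18,0],[22,16],[30,0]]
[[8,15],[18,0],[22,16],[30,0]]
[[8,15],[18,0],[22,16],[30,0],[37,9],[50,0]]
[[8,15],[18,0],[22,16],[30,0],[37,9],[50,0]]
[[8,15],[18,0],[22,16],[30,0],[37,9],[50,0]]
[[8,15],[18,0],[22,16],[30,0],[37,9],[50,0]]
[[8,15],[18,0],[21,16],[30,0],[37,9],[50,0]]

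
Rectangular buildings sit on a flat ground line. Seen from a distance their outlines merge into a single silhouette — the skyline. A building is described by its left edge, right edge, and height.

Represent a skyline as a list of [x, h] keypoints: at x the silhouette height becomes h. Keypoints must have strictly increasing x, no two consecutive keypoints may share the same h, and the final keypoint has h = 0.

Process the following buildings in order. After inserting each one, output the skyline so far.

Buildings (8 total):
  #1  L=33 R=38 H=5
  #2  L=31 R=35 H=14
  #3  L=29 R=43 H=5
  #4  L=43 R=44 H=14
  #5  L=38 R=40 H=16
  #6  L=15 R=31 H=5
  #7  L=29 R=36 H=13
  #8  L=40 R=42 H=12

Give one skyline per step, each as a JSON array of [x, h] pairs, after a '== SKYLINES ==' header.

== SKYLINES ==
[[33,5],[38,0]]
[[31,14],[35,5],[38,0]]
[[29,5],[31,14],[35,5],[43,0]]
[[29,5],[31,14],[35,5],[43,14],[44,0]]
[[29,5],[31,14],[35,5],[38,16],[40,5],[43,14],[44,0]]
[[15,5],[31,14],[35,5],[38,16],[40,5],[43,14],[44,0]]
[[15,5],[29,13],[31,14],[35,13],[36,5],[38,16],[40,5],[43,14],[44,0]]
[[15,5],[29,13],[31,14],[35,13],[36,5],[38,16],[40,12],[42,5],[43,14],[44,0]]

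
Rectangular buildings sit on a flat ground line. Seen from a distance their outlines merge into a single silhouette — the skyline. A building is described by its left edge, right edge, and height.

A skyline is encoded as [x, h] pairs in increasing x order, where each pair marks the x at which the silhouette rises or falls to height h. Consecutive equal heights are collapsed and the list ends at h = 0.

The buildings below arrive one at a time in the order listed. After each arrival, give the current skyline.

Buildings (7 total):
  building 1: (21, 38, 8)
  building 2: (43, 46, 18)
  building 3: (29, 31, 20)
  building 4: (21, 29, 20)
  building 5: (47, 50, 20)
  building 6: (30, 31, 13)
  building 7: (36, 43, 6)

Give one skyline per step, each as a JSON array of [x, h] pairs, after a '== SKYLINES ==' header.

== SKYLINES ==
[[21,8],[38,0]]
[[21,8],[38,0],[43,18],[46,0]]
[[21,8],[29,20],[31,8],[38,0],[43,18],[46,0]]
[[21,20],[31,8],[38,0],[43,18],[46,0]]
[[21,20],[31,8],[38,0],[43,18],[46,0],[47,20],[50,0]]
[[21,20],[31,8],[38,0],[43,18],[46,0],[47,20],[50,0]]
[[21,20],[31,8],[38,6],[43,18],[46,0],[47,20],[50,0]]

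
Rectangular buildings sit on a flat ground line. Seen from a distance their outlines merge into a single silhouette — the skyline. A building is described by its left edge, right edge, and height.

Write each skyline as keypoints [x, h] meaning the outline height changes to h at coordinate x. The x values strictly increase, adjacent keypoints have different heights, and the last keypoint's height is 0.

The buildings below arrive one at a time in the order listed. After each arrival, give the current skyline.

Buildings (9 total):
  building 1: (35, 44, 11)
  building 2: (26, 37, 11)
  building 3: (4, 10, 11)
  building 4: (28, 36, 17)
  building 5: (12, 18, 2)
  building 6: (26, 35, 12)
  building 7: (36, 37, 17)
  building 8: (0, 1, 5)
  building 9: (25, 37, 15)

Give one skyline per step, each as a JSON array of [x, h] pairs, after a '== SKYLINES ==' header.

== SKYLINES ==
[[35,11],[44,0]]
[[26,11],[44,0]]
[[4,11],[10,0],[26,11],[44,0]]
[[4,11],[10,0],[26,11],[28,17],[36,11],[44,0]]
[[4,11],[10,0],[12,2],[18,0],[26,11],[28,17],[36,11],[44,0]]
[[4,11],[10,0],[12,2],[18,0],[26,12],[28,17],[36,11],[44,0]]
[[4,11],[10,0],[12,2],[18,0],[26,12],[28,17],[37,11],[44,0]]
[[0,5],[1,0],[4,11],[10,0],[12,2],[18,0],[26,12],[28,17],[37,11],[44,0]]
[[0,5],[1,0],[4,11],[10,0],[12,2],[18,0],[25,15],[28,17],[37,11],[44,0]]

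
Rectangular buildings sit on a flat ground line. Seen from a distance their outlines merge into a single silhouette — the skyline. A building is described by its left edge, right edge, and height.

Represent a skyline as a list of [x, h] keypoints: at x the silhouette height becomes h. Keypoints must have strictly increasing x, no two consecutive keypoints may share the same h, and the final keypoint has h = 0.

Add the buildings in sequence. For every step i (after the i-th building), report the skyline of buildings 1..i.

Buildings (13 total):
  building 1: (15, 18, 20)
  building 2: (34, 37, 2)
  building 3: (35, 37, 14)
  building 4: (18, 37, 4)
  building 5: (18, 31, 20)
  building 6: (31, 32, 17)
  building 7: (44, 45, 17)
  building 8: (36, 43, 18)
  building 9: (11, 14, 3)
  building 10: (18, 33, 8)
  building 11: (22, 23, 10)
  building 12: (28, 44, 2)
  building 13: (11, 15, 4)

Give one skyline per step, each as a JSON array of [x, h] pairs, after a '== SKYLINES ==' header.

== SKYLINES ==
[[15,20],[18,0]]
[[15,20],[18,0],[34,2],[37,0]]
[[15,20],[18,0],[34,2],[35,14],[37,0]]
[[15,20],[18,4],[35,14],[37,0]]
[[15,20],[31,4],[35,14],[37,0]]
[[15,20],[31,17],[32,4],[35,14],[37,0]]
[[15,20],[31,17],[32,4],[35,14],[37,0],[44,17],[45,0]]
[[15,20],[31,17],[32,4],[35,14],[36,18],[43,0],[44,17],[45,0]]
[[11,3],[14,0],[15,20],[31,17],[32,4],[35,14],[36,18],[43,0],[44,17],[45,0]]
[[11,3],[14,0],[15,20],[31,17],[32,8],[33,4],[35,14],[36,18],[43,0],[44,17],[45,0]]
[[11,3],[14,0],[15,20],[31,17],[32,8],[33,4],[35,14],[36,18],[43,0],[44,17],[45,0]]
[[11,3],[14,0],[15,20],[31,17],[32,8],[33,4],[35,14],[36,18],[43,2],[44,17],[45,0]]
[[11,4],[15,20],[31,17],[32,8],[33,4],[35,14],[36,18],[43,2],[44,17],[45,0]]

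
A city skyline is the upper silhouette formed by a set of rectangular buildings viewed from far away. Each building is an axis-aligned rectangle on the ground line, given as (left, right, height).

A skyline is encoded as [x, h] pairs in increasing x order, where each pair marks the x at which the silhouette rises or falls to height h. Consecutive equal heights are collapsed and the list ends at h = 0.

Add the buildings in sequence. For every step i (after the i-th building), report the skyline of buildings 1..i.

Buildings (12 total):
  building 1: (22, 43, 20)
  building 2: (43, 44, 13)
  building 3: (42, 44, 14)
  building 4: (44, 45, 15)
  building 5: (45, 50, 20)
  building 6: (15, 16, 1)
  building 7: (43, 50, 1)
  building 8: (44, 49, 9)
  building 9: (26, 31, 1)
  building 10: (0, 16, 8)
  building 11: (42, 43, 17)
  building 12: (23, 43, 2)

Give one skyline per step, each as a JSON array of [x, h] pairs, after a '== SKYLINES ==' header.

== SKYLINES ==
[[22,20],[43,0]]
[[22,20],[43,13],[44,0]]
[[22,20],[43,14],[44,0]]
[[22,20],[43,14],[44,15],[45,0]]
[[22,20],[43,14],[44,15],[45,20],[50,0]]
[[15,1],[16,0],[22,20],[43,14],[44,15],[45,20],[50,0]]
[[15,1],[16,0],[22,20],[43,14],[44,15],[45,20],[50,0]]
[[15,1],[16,0],[22,20],[43,14],[44,15],[45,20],[50,0]]
[[15,1],[16,0],[22,20],[43,14],[44,15],[45,20],[50,0]]
[[0,8],[16,0],[22,20],[43,14],[44,15],[45,20],[50,0]]
[[0,8],[16,0],[22,20],[43,14],[44,15],[45,20],[50,0]]
[[0,8],[16,0],[22,20],[43,14],[44,15],[45,20],[50,0]]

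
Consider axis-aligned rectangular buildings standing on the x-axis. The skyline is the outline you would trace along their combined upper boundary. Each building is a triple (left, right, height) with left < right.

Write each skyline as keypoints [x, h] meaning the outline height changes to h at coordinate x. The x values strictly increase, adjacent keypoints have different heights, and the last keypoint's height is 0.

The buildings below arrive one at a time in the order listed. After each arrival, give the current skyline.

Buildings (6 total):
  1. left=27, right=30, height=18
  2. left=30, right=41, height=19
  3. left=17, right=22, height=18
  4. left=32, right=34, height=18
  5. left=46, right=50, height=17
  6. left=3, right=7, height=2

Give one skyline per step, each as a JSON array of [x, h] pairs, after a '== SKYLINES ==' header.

== SKYLINES ==
[[27,18],[30,0]]
[[27,18],[30,19],[41,0]]
[[17,18],[22,0],[27,18],[30,19],[41,0]]
[[17,18],[22,0],[27,18],[30,19],[41,0]]
[[17,18],[22,0],[27,18],[30,19],[41,0],[46,17],[50,0]]
[[3,2],[7,0],[17,18],[22,0],[27,18],[30,19],[41,0],[46,17],[50,0]]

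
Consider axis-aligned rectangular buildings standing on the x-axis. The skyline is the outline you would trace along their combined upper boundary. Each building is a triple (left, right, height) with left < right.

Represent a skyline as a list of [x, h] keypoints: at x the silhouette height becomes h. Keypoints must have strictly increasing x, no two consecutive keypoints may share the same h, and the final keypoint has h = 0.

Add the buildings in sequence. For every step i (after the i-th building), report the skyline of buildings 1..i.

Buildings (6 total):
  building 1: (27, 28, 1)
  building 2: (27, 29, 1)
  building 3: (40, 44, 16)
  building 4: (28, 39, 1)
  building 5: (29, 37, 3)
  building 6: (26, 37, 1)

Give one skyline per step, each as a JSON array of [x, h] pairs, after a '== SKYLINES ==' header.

== SKYLINES ==
[[27,1],[28,0]]
[[27,1],[29,0]]
[[27,1],[29,0],[40,16],[44,0]]
[[27,1],[39,0],[40,16],[44,0]]
[[27,1],[29,3],[37,1],[39,0],[40,16],[44,0]]
[[26,1],[29,3],[37,1],[39,0],[40,16],[44,0]]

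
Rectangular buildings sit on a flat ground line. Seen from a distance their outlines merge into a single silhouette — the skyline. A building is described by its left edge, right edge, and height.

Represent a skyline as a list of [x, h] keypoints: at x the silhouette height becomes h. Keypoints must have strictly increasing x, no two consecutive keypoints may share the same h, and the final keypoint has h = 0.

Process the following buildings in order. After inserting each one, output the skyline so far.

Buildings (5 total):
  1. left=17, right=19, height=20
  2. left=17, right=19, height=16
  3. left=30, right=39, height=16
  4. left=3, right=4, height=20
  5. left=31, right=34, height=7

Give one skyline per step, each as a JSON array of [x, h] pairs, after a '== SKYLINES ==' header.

== SKYLINES ==
[[17,20],[19,0]]
[[17,20],[19,0]]
[[17,20],[19,0],[30,16],[39,0]]
[[3,20],[4,0],[17,20],[19,0],[30,16],[39,0]]
[[3,20],[4,0],[17,20],[19,0],[30,16],[39,0]]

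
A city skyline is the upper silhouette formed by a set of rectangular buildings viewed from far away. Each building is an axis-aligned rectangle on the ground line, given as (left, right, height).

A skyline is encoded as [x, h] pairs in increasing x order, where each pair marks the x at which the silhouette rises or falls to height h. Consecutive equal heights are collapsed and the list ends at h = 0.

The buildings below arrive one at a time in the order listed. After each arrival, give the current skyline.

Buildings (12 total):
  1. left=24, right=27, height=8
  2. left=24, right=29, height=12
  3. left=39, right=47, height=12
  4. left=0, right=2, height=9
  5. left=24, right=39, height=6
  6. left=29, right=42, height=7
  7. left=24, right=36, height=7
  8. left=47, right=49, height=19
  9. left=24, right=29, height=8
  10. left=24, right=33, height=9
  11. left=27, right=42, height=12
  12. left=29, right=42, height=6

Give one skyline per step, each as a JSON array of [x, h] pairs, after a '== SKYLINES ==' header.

== SKYLINES ==
[[24,8],[27,0]]
[[24,12],[29,0]]
[[24,12],[29,0],[39,12],[47,0]]
[[0,9],[2,0],[24,12],[29,0],[39,12],[47,0]]
[[0,9],[2,0],[24,12],[29,6],[39,12],[47,0]]
[[0,9],[2,0],[24,12],[29,7],[39,12],[47,0]]
[[0,9],[2,0],[24,12],[29,7],[39,12],[47,0]]
[[0,9],[2,0],[24,12],[29,7],[39,12],[47,19],[49,0]]
[[0,9],[2,0],[24,12],[29,7],[39,12],[47,19],[49,0]]
[[0,9],[2,0],[24,12],[29,9],[33,7],[39,12],[47,19],[49,0]]
[[0,9],[2,0],[24,12],[47,19],[49,0]]
[[0,9],[2,0],[24,12],[47,19],[49,0]]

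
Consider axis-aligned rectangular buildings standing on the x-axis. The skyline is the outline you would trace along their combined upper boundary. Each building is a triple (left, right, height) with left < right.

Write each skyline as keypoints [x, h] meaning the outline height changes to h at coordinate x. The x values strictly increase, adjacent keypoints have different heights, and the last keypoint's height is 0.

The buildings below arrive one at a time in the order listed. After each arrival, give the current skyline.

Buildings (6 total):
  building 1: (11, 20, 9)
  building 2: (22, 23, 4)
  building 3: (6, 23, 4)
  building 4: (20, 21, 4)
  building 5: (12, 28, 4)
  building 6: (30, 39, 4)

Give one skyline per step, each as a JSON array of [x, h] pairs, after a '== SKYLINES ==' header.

== SKYLINES ==
[[11,9],[20,0]]
[[11,9],[20,0],[22,4],[23,0]]
[[6,4],[11,9],[20,4],[23,0]]
[[6,4],[11,9],[20,4],[23,0]]
[[6,4],[11,9],[20,4],[28,0]]
[[6,4],[11,9],[20,4],[28,0],[30,4],[39,0]]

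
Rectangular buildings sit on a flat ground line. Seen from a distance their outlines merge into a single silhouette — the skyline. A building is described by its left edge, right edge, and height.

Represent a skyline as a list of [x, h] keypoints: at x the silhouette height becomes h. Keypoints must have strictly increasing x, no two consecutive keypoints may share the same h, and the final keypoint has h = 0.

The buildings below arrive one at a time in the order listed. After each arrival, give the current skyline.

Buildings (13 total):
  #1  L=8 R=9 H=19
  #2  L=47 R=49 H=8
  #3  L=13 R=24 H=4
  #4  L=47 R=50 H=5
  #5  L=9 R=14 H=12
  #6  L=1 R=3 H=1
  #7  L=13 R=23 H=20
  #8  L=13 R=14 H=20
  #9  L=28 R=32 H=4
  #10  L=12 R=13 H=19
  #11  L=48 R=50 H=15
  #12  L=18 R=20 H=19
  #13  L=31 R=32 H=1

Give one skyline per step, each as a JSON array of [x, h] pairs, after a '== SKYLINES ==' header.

== SKYLINES ==
[[8,19],[9,0]]
[[8,19],[9,0],[47,8],[49,0]]
[[8,19],[9,0],[13,4],[24,0],[47,8],[49,0]]
[[8,19],[9,0],[13,4],[24,0],[47,8],[49,5],[50,0]]
[[8,19],[9,12],[14,4],[24,0],[47,8],[49,5],[50,0]]
[[1,1],[3,0],[8,19],[9,12],[14,4],[24,0],[47,8],[49,5],[50,0]]
[[1,1],[3,0],[8,19],[9,12],[13,20],[23,4],[24,0],[47,8],[49,5],[50,0]]
[[1,1],[3,0],[8,19],[9,12],[13,20],[23,4],[24,0],[47,8],[49,5],[50,0]]
[[1,1],[3,0],[8,19],[9,12],[13,20],[23,4],[24,0],[28,4],[32,0],[47,8],[49,5],[50,0]]
[[1,1],[3,0],[8,19],[9,12],[12,19],[13,20],[23,4],[24,0],[28,4],[32,0],[47,8],[49,5],[50,0]]
[[1,1],[3,0],[8,19],[9,12],[12,19],[13,20],[23,4],[24,0],[28,4],[32,0],[47,8],[48,15],[50,0]]
[[1,1],[3,0],[8,19],[9,12],[12,19],[13,20],[23,4],[24,0],[28,4],[32,0],[47,8],[48,15],[50,0]]
[[1,1],[3,0],[8,19],[9,12],[12,19],[13,20],[23,4],[24,0],[28,4],[32,0],[47,8],[48,15],[50,0]]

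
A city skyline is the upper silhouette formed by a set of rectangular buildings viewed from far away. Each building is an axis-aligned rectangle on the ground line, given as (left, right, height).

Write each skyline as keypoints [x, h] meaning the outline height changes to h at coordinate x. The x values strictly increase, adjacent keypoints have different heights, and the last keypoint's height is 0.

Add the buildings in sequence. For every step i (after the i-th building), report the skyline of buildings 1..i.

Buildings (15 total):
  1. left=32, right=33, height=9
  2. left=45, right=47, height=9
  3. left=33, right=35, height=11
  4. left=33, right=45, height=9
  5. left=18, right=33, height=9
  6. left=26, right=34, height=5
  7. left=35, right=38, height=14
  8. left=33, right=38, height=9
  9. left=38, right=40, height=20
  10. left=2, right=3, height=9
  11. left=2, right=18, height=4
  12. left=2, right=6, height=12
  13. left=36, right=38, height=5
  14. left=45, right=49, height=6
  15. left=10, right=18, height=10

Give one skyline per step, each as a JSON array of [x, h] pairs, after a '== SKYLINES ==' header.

== SKYLINES ==
[[32,9],[33,0]]
[[32,9],[33,0],[45,9],[47,0]]
[[32,9],[33,11],[35,0],[45,9],[47,0]]
[[32,9],[33,11],[35,9],[47,0]]
[[18,9],[33,11],[35,9],[47,0]]
[[18,9],[33,11],[35,9],[47,0]]
[[18,9],[33,11],[35,14],[38,9],[47,0]]
[[18,9],[33,11],[35,14],[38,9],[47,0]]
[[18,9],[33,11],[35,14],[38,20],[40,9],[47,0]]
[[2,9],[3,0],[18,9],[33,11],[35,14],[38,20],[40,9],[47,0]]
[[2,9],[3,4],[18,9],[33,11],[35,14],[38,20],[40,9],[47,0]]
[[2,12],[6,4],[18,9],[33,11],[35,14],[38,20],[40,9],[47,0]]
[[2,12],[6,4],[18,9],[33,11],[35,14],[38,20],[40,9],[47,0]]
[[2,12],[6,4],[18,9],[33,11],[35,14],[38,20],[40,9],[47,6],[49,0]]
[[2,12],[6,4],[10,10],[18,9],[33,11],[35,14],[38,20],[40,9],[47,6],[49,0]]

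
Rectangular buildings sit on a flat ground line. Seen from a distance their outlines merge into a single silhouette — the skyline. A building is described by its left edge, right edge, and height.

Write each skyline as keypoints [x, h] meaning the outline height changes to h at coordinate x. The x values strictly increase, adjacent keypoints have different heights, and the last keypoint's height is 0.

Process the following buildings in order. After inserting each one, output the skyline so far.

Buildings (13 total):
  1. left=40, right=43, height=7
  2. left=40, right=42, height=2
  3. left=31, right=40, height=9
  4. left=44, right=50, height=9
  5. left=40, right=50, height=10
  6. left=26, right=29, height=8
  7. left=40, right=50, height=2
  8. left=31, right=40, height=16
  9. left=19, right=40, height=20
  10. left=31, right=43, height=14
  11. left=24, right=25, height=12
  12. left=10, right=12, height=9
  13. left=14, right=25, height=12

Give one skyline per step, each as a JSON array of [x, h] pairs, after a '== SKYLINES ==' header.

== SKYLINES ==
[[40,7],[43,0]]
[[40,7],[43,0]]
[[31,9],[40,7],[43,0]]
[[31,9],[40,7],[43,0],[44,9],[50,0]]
[[31,9],[40,10],[50,0]]
[[26,8],[29,0],[31,9],[40,10],[50,0]]
[[26,8],[29,0],[31,9],[40,10],[50,0]]
[[26,8],[29,0],[31,16],[40,10],[50,0]]
[[19,20],[40,10],[50,0]]
[[19,20],[40,14],[43,10],[50,0]]
[[19,20],[40,14],[43,10],[50,0]]
[[10,9],[12,0],[19,20],[40,14],[43,10],[50,0]]
[[10,9],[12,0],[14,12],[19,20],[40,14],[43,10],[50,0]]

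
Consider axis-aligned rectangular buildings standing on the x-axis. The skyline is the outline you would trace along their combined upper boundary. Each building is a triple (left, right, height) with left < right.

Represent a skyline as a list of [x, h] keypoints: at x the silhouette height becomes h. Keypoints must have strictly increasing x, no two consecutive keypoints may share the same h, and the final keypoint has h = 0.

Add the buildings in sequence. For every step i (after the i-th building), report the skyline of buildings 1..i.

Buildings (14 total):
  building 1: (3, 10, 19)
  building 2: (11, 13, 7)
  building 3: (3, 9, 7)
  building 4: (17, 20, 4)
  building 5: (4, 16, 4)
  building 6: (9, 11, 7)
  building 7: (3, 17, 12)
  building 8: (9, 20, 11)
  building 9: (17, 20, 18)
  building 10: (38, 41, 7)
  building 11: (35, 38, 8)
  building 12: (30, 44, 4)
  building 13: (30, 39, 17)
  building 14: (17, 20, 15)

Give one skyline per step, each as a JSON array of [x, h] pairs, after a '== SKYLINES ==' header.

== SKYLINES ==
[[3,19],[10,0]]
[[3,19],[10,0],[11,7],[13,0]]
[[3,19],[10,0],[11,7],[13,0]]
[[3,19],[10,0],[11,7],[13,0],[17,4],[20,0]]
[[3,19],[10,4],[11,7],[13,4],[16,0],[17,4],[20,0]]
[[3,19],[10,7],[13,4],[16,0],[17,4],[20,0]]
[[3,19],[10,12],[17,4],[20,0]]
[[3,19],[10,12],[17,11],[20,0]]
[[3,19],[10,12],[17,18],[20,0]]
[[3,19],[10,12],[17,18],[20,0],[38,7],[41,0]]
[[3,19],[10,12],[17,18],[20,0],[35,8],[38,7],[41,0]]
[[3,19],[10,12],[17,18],[20,0],[30,4],[35,8],[38,7],[41,4],[44,0]]
[[3,19],[10,12],[17,18],[20,0],[30,17],[39,7],[41,4],[44,0]]
[[3,19],[10,12],[17,18],[20,0],[30,17],[39,7],[41,4],[44,0]]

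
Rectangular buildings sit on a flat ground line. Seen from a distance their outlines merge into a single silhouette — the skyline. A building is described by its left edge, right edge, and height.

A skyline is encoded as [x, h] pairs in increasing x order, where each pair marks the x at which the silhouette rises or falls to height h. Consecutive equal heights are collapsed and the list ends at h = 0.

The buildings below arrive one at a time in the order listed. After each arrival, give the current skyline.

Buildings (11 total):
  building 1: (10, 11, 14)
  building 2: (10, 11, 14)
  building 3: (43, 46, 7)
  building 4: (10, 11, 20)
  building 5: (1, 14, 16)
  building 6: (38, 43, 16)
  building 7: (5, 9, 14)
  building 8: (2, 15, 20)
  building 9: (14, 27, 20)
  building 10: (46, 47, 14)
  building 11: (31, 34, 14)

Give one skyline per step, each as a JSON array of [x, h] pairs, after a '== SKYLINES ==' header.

== SKYLINES ==
[[10,14],[11,0]]
[[10,14],[11,0]]
[[10,14],[11,0],[43,7],[46,0]]
[[10,20],[11,0],[43,7],[46,0]]
[[1,16],[10,20],[11,16],[14,0],[43,7],[46,0]]
[[1,16],[10,20],[11,16],[14,0],[38,16],[43,7],[46,0]]
[[1,16],[10,20],[11,16],[14,0],[38,16],[43,7],[46,0]]
[[1,16],[2,20],[15,0],[38,16],[43,7],[46,0]]
[[1,16],[2,20],[27,0],[38,16],[43,7],[46,0]]
[[1,16],[2,20],[27,0],[38,16],[43,7],[46,14],[47,0]]
[[1,16],[2,20],[27,0],[31,14],[34,0],[38,16],[43,7],[46,14],[47,0]]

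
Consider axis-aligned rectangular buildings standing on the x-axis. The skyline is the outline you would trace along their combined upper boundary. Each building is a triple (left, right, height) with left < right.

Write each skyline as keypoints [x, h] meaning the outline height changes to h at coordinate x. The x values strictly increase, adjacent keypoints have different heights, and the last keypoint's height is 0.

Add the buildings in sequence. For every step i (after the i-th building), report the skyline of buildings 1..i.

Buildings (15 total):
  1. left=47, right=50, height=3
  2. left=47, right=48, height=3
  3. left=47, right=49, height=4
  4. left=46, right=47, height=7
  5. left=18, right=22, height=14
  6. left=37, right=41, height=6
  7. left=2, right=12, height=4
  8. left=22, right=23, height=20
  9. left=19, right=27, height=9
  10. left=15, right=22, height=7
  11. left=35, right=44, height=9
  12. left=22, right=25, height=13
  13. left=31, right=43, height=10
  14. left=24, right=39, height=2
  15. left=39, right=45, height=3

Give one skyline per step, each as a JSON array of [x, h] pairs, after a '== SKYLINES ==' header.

== SKYLINES ==
[[47,3],[50,0]]
[[47,3],[50,0]]
[[47,4],[49,3],[50,0]]
[[46,7],[47,4],[49,3],[50,0]]
[[18,14],[22,0],[46,7],[47,4],[49,3],[50,0]]
[[18,14],[22,0],[37,6],[41,0],[46,7],[47,4],[49,3],[50,0]]
[[2,4],[12,0],[18,14],[22,0],[37,6],[41,0],[46,7],[47,4],[49,3],[50,0]]
[[2,4],[12,0],[18,14],[22,20],[23,0],[37,6],[41,0],[46,7],[47,4],[49,3],[50,0]]
[[2,4],[12,0],[18,14],[22,20],[23,9],[27,0],[37,6],[41,0],[46,7],[47,4],[49,3],[50,0]]
[[2,4],[12,0],[15,7],[18,14],[22,20],[23,9],[27,0],[37,6],[41,0],[46,7],[47,4],[49,3],[50,0]]
[[2,4],[12,0],[15,7],[18,14],[22,20],[23,9],[27,0],[35,9],[44,0],[46,7],[47,4],[49,3],[50,0]]
[[2,4],[12,0],[15,7],[18,14],[22,20],[23,13],[25,9],[27,0],[35,9],[44,0],[46,7],[47,4],[49,3],[50,0]]
[[2,4],[12,0],[15,7],[18,14],[22,20],[23,13],[25,9],[27,0],[31,10],[43,9],[44,0],[46,7],[47,4],[49,3],[50,0]]
[[2,4],[12,0],[15,7],[18,14],[22,20],[23,13],[25,9],[27,2],[31,10],[43,9],[44,0],[46,7],[47,4],[49,3],[50,0]]
[[2,4],[12,0],[15,7],[18,14],[22,20],[23,13],[25,9],[27,2],[31,10],[43,9],[44,3],[45,0],[46,7],[47,4],[49,3],[50,0]]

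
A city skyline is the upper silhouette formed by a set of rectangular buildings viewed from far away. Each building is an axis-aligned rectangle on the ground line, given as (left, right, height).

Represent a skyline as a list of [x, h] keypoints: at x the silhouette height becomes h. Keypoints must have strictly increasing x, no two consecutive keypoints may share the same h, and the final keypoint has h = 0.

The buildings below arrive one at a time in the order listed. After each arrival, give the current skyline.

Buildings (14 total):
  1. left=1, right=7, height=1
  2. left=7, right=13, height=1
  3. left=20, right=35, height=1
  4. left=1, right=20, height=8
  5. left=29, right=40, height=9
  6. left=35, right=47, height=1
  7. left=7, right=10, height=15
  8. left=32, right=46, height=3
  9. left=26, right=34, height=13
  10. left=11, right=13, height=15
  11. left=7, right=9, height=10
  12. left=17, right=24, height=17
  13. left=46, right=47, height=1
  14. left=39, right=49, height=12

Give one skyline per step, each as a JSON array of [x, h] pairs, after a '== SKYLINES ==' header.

== SKYLINES ==
[[1,1],[7,0]]
[[1,1],[13,0]]
[[1,1],[13,0],[20,1],[35,0]]
[[1,8],[20,1],[35,0]]
[[1,8],[20,1],[29,9],[40,0]]
[[1,8],[20,1],[29,9],[40,1],[47,0]]
[[1,8],[7,15],[10,8],[20,1],[29,9],[40,1],[47,0]]
[[1,8],[7,15],[10,8],[20,1],[29,9],[40,3],[46,1],[47,0]]
[[1,8],[7,15],[10,8],[20,1],[26,13],[34,9],[40,3],[46,1],[47,0]]
[[1,8],[7,15],[10,8],[11,15],[13,8],[20,1],[26,13],[34,9],[40,3],[46,1],[47,0]]
[[1,8],[7,15],[10,8],[11,15],[13,8],[20,1],[26,13],[34,9],[40,3],[46,1],[47,0]]
[[1,8],[7,15],[10,8],[11,15],[13,8],[17,17],[24,1],[26,13],[34,9],[40,3],[46,1],[47,0]]
[[1,8],[7,15],[10,8],[11,15],[13,8],[17,17],[24,1],[26,13],[34,9],[40,3],[46,1],[47,0]]
[[1,8],[7,15],[10,8],[11,15],[13,8],[17,17],[24,1],[26,13],[34,9],[39,12],[49,0]]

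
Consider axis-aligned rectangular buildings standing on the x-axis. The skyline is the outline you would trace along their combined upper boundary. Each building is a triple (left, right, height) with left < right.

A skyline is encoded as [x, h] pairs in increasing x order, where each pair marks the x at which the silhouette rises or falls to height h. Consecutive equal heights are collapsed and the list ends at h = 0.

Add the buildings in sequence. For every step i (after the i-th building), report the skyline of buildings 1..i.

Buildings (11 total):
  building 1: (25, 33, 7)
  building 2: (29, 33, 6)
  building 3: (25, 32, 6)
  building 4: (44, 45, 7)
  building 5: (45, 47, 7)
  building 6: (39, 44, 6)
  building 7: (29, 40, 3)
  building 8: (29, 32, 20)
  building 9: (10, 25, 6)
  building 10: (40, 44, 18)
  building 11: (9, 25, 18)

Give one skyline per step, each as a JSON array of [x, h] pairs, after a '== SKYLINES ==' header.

== SKYLINES ==
[[25,7],[33,0]]
[[25,7],[33,0]]
[[25,7],[33,0]]
[[25,7],[33,0],[44,7],[45,0]]
[[25,7],[33,0],[44,7],[47,0]]
[[25,7],[33,0],[39,6],[44,7],[47,0]]
[[25,7],[33,3],[39,6],[44,7],[47,0]]
[[25,7],[29,20],[32,7],[33,3],[39,6],[44,7],[47,0]]
[[10,6],[25,7],[29,20],[32,7],[33,3],[39,6],[44,7],[47,0]]
[[10,6],[25,7],[29,20],[32,7],[33,3],[39,6],[40,18],[44,7],[47,0]]
[[9,18],[25,7],[29,20],[32,7],[33,3],[39,6],[40,18],[44,7],[47,0]]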